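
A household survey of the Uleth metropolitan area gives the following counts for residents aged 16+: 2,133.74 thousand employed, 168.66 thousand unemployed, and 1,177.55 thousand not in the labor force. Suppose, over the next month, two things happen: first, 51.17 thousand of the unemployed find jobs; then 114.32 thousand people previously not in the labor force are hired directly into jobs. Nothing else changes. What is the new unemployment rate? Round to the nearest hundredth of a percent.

New unemployment rate ≈ 4.86%.

Initially, labor force = 2,133.74 + 168.66 = 2,302.40 thousand, so u = 168.66/2,302.40 = 7.33%.
After the first change, unemployed falls and employed rises by 51.17; labor force unchanged → E = 2,184.91, U = 117.49, labor force = 2,302.40 thousand.
After the second change, employed and labor force both rise by 114.32; unemployed unchanged → E = 2,299.23, U = 117.49, labor force = 2,416.72 thousand.
New unemployment rate = 117.49 / 2,416.72 = 4.86%.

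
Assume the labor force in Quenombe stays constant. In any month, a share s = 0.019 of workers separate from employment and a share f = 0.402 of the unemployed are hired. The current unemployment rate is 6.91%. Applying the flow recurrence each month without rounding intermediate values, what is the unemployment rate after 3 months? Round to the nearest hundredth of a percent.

Unemployment rate after three months ≈ 4.98%.

With a fixed labor force, u_{t+1} = u_t + s·(1−u_t) − f·u_t = u_t·(1−s−f) + s.
Here 1−s−f = 0.579 and s = 0.019.
u_1 = 0.069100 × 0.579 + 0.019 = 0.059009.
u_2 = 0.059009 × 0.579 + 0.019 = 0.053166.
u_3 = 0.053166 × 0.579 + 0.019 = 0.049783.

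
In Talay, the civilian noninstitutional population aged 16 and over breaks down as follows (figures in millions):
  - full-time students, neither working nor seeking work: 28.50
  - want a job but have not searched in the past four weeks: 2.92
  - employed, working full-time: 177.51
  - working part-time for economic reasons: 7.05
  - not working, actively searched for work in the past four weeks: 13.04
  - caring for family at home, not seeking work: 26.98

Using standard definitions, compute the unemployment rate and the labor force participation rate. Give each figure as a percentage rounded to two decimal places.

Unemployment rate ≈ 6.60%; labor force participation rate ≈ 77.19%.

Employed = 177.51 + 7.05 = 184.56 million (anyone who worked, including part-time for economic reasons, counts as employed).
Unemployed = 13.04 million.
Labor force = 184.56 + 13.04 = 197.60 million.
Not in labor force = 28.50 + 2.92 + 26.98 = 58.40 million (those not working and not actively searching are outside the labor force — including those who want a job but have given up searching).
Civilian working-age population = 197.60 + 58.40 = 256.00 million.
Unemployment rate = 13.04 / 197.60 = 6.60%.
Labor force participation rate = 197.60 / 256.00 = 77.19%.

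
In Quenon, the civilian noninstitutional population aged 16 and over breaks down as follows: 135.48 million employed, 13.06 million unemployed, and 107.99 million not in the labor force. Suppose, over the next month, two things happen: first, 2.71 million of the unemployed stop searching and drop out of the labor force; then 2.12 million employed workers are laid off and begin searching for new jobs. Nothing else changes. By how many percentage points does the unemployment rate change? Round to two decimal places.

The unemployment rate changes by −0.24 percentage points.

Initially, labor force = 135.48 + 13.06 = 148.54 million, so u = 13.06/148.54 = 8.79%.
After the first change, unemployed and labor force both fall by 2.71 → E = 135.48, U = 10.35, labor force = 145.83 million.
After the second change, employed falls and unemployed rises by 2.12; labor force unchanged → E = 133.36, U = 12.47, labor force = 145.83 million.
New unemployment rate = 12.47 / 145.83 = 8.55%.
Change = 8.55% − 8.79% = −0.24 percentage points.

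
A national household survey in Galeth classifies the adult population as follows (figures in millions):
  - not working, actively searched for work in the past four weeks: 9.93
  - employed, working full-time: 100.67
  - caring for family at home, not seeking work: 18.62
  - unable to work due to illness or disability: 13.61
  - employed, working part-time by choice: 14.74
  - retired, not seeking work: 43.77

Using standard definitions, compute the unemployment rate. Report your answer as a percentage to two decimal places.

Unemployment rate ≈ 7.92%.

Employed = 100.67 + 14.74 = 115.41 million.
Unemployed = 9.93 million.
Labor force = 115.41 + 9.93 = 125.34 million.
Unemployment rate = 9.93 / 125.34 = 7.92%.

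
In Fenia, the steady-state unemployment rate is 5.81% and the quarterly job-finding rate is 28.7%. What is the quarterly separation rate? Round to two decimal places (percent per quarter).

Separation rate ≈ 1.77% per quarter.

From u* = s/(s+f): s = u·f/(1−u).
s = 0.0581 × 28.7 / (1 − 0.0581) = 1.6675 / 0.9419 ≈ 1.77% per quarter.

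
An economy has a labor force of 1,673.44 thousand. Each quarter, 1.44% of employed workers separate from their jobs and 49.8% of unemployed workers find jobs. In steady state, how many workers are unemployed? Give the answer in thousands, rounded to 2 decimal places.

About 47.03 thousand are unemployed in steady state.

Steady-state unemployment rate u* = s/(s+f) = 1.44/(1.44+49.8) = 0.028103.
Unemployed = u* × labor force = 0.028103 × 1,673.44 ≈ 47.03 thousand.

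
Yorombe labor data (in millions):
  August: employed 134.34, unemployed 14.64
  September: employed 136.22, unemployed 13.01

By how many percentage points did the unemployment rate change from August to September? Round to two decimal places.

August: labor force = 134.34 + 14.64 = 148.98; u = 14.64/148.98 = 9.83%.
September: labor force = 136.22 + 13.01 = 149.23; u = 13.01/149.23 = 8.72%.
Change = 8.72% − 9.83% = −1.11 pp.

The unemployment rate changed by −1.11 percentage points.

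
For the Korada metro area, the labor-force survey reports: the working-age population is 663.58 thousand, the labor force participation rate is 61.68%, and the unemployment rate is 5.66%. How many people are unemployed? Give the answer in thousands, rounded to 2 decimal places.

About 23.17 thousand are unemployed.

Labor force = 0.6168 × 663.58 = 409.30 thousand.
Unemployed = 0.0566 × 409.30 ≈ 23.17 thousand.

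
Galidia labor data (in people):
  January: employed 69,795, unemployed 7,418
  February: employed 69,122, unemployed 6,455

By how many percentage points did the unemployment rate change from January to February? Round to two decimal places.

The unemployment rate changed by −1.07 percentage points.

January: labor force = 69,795 + 7,418 = 77,213; u = 7,418/77,213 = 9.61%.
February: labor force = 69,122 + 6,455 = 75,577; u = 6,455/75,577 = 8.54%.
Change = 8.54% − 9.61% = −1.07 pp.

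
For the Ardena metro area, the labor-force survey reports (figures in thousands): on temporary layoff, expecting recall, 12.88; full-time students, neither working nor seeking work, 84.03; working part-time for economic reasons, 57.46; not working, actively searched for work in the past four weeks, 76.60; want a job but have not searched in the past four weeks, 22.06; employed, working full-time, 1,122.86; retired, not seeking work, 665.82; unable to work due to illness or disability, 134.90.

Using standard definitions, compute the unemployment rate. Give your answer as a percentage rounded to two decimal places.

Employed = 57.46 + 1,122.86 = 1,180.32 thousand (anyone who worked, including part-time for economic reasons, counts as employed).
Unemployed = 12.88 + 76.60 = 89.48 thousand (jobless and actively searching, or on temporary layoff).
Labor force = 1,180.32 + 89.48 = 1,269.80 thousand.
Unemployment rate = 89.48 / 1,269.80 = 7.05%.

Unemployment rate ≈ 7.05%.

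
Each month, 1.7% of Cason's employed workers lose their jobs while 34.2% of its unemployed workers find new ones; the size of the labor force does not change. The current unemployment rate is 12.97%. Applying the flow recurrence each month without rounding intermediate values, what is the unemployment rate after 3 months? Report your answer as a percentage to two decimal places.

Unemployment rate after three months ≈ 6.90%.

With a fixed labor force, u_{t+1} = u_t + s·(1−u_t) − f·u_t = u_t·(1−s−f) + s.
Here 1−s−f = 0.641 and s = 0.017.
u_1 = 0.129700 × 0.641 + 0.017 = 0.100138.
u_2 = 0.100138 × 0.641 + 0.017 = 0.081188.
u_3 = 0.081188 × 0.641 + 0.017 = 0.069042.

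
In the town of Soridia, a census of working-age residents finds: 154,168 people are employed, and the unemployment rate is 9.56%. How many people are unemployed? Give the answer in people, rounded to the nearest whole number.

Let U be the number unemployed. The labor force is E + U, and U/(E+U) = 0.0956.
So U = 0.0956 × 154,168 / (1 − 0.0956) = 14738.46 / 0.9044 ≈ 16,296.

About 16,296 are unemployed.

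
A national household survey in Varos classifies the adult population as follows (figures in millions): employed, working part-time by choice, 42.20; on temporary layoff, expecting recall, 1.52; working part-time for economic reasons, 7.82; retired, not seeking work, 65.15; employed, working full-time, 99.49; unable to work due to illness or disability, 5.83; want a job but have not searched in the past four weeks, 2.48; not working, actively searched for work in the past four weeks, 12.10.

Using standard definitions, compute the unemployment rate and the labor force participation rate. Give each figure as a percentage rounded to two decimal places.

Unemployment rate ≈ 8.35%; labor force participation rate ≈ 68.95%.

Employed = 42.20 + 7.82 + 99.49 = 149.51 million (anyone who worked, including part-time for economic reasons, counts as employed).
Unemployed = 1.52 + 12.10 = 13.62 million (jobless and actively searching, or on temporary layoff).
Labor force = 149.51 + 13.62 = 163.13 million.
Not in labor force = 65.15 + 5.83 + 2.48 = 73.46 million (those not working and not actively searching are outside the labor force — including those who want a job but have given up searching).
Civilian working-age population = 163.13 + 73.46 = 236.59 million.
Unemployment rate = 13.62 / 163.13 = 8.35%.
Labor force participation rate = 163.13 / 236.59 = 68.95%.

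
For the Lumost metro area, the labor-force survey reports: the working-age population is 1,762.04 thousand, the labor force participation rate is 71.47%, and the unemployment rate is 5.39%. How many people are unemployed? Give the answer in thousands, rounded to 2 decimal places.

Labor force = 0.7147 × 1,762.04 = 1,259.33 thousand.
Unemployed = 0.0539 × 1,259.33 ≈ 67.88 thousand.

About 67.88 thousand are unemployed.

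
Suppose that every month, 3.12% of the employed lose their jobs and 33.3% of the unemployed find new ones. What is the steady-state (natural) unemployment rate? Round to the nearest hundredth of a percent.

Steady-state unemployment rate ≈ 8.57%.

At steady state the flows balance: s·E = f·U, so U/(E+U) = s/(s+f).
u* = 3.12 / (3.12 + 33.3) = 3.12 / 36.42 = 8.57%.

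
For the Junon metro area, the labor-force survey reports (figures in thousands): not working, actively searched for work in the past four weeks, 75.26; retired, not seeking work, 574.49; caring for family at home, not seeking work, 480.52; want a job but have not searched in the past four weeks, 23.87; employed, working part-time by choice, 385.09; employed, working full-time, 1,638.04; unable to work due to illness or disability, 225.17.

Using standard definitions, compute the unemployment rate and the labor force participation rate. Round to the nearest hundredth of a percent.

Unemployment rate ≈ 3.59%; labor force participation rate ≈ 61.67%.

Employed = 385.09 + 1,638.04 = 2,023.13 thousand.
Unemployed = 75.26 thousand.
Labor force = 2,023.13 + 75.26 = 2,098.39 thousand.
Not in labor force = 574.49 + 480.52 + 23.87 + 225.17 = 1,304.05 thousand (those not working and not actively searching are outside the labor force — including those who want a job but have given up searching).
Civilian working-age population = 2,098.39 + 1,304.05 = 3,402.44 thousand.
Unemployment rate = 75.26 / 2,098.39 = 3.59%.
Labor force participation rate = 2,098.39 / 3,402.44 = 61.67%.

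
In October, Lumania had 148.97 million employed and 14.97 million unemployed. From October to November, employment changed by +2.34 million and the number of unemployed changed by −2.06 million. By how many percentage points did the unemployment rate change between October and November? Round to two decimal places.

The unemployment rate changed by −1.27 percentage points.

October: labor force = 148.97 + 14.97 = 163.94; u = 14.97/163.94 = 9.13%.
November: labor force = 151.31 + 12.91 = 164.22; u = 12.91/164.22 = 7.86%.
Change = 7.86% − 9.13% = −1.27 pp.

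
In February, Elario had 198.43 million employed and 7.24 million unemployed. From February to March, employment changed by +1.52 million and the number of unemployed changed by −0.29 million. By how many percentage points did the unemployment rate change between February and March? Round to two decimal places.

February: labor force = 198.43 + 7.24 = 205.67; u = 7.24/205.67 = 3.52%.
March: labor force = 199.95 + 6.95 = 206.90; u = 6.95/206.90 = 3.36%.
Change = 3.36% − 3.52% = −0.16 pp.

The unemployment rate changed by −0.16 percentage points.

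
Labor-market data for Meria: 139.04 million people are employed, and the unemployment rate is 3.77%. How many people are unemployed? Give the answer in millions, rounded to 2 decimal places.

About 5.45 million are unemployed.

Let U be the number unemployed. The labor force is E + U, and U/(E+U) = 0.0377.
So U = 0.0377 × 139.04 / (1 − 0.0377) = 5.2418 / 0.9623 ≈ 5.45 million.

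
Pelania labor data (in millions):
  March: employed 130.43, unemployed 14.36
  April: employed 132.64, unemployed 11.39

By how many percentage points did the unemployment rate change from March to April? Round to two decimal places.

March: labor force = 130.43 + 14.36 = 144.79; u = 14.36/144.79 = 9.92%.
April: labor force = 132.64 + 11.39 = 144.03; u = 11.39/144.03 = 7.91%.
Change = 7.91% − 9.92% = −2.01 pp.

The unemployment rate changed by −2.01 percentage points.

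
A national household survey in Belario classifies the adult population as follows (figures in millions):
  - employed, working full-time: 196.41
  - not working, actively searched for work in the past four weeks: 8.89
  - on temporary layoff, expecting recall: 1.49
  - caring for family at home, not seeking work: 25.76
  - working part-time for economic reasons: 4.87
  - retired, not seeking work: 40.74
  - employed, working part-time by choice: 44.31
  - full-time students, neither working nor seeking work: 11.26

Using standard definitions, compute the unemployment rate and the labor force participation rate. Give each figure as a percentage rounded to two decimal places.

Unemployment rate ≈ 4.06%; labor force participation rate ≈ 76.70%.

Employed = 196.41 + 4.87 + 44.31 = 245.59 million (anyone who worked, including part-time for economic reasons, counts as employed).
Unemployed = 8.89 + 1.49 = 10.38 million (jobless and actively searching, or on temporary layoff).
Labor force = 245.59 + 10.38 = 255.97 million.
Not in labor force = 25.76 + 40.74 + 11.26 = 77.76 million (those not working and not actively searching are outside the labor force).
Civilian working-age population = 255.97 + 77.76 = 333.73 million.
Unemployment rate = 10.38 / 255.97 = 4.06%.
Labor force participation rate = 255.97 / 333.73 = 76.70%.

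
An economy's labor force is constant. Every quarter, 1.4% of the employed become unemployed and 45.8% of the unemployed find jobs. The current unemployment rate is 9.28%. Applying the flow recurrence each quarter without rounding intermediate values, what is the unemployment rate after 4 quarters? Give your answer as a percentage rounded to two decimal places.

With a fixed labor force, u_{t+1} = u_t + s·(1−u_t) − f·u_t = u_t·(1−s−f) + s.
Here 1−s−f = 0.528 and s = 0.014.
u_1 = 0.092800 × 0.528 + 0.014 = 0.062998.
u_2 = 0.062998 × 0.528 + 0.014 = 0.047263.
u_3 = 0.047263 × 0.528 + 0.014 = 0.038955.
u_4 = 0.038955 × 0.528 + 0.014 = 0.034568.

Unemployment rate after four quarters ≈ 3.46%.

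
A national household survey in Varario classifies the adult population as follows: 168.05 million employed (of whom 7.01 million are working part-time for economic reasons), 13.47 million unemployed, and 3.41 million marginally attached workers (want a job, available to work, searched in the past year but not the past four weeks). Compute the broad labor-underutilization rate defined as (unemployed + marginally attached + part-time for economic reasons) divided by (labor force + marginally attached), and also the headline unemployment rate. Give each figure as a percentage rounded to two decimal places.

Broad underutilization rate ≈ 12.92%; headline unemployment rate ≈ 7.42%.

Labor force = 168.05 + 13.47 = 181.52 million.
Numerator = 13.47 + 3.41 + 7.01 = 23.89 million.
Denominator = 181.52 + 3.41 = 184.93 million.
Broad rate = 23.89 / 184.93 = 12.92%.
Headline unemployment rate = 13.47 / 181.52 = 7.42%.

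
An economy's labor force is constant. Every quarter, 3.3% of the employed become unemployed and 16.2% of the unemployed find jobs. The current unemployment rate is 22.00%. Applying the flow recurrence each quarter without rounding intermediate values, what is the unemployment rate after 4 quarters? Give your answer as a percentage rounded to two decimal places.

With a fixed labor force, u_{t+1} = u_t + s·(1−u_t) − f·u_t = u_t·(1−s−f) + s.
Here 1−s−f = 0.805 and s = 0.033.
u_1 = 0.220000 × 0.805 + 0.033 = 0.210100.
u_2 = 0.210100 × 0.805 + 0.033 = 0.202131.
u_3 = 0.202131 × 0.805 + 0.033 = 0.195715.
u_4 = 0.195715 × 0.805 + 0.033 = 0.190551.

Unemployment rate after four quarters ≈ 19.06%.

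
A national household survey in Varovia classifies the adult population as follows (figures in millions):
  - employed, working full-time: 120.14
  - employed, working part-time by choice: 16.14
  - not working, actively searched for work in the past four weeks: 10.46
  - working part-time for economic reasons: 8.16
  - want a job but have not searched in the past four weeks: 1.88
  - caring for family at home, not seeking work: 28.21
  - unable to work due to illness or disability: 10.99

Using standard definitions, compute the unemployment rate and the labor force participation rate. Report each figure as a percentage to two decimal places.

Unemployment rate ≈ 6.75%; labor force participation rate ≈ 79.04%.

Employed = 120.14 + 16.14 + 8.16 = 144.44 million (anyone who worked, including part-time for economic reasons, counts as employed).
Unemployed = 10.46 million.
Labor force = 144.44 + 10.46 = 154.90 million.
Not in labor force = 1.88 + 28.21 + 10.99 = 41.08 million (those not working and not actively searching are outside the labor force — including those who want a job but have given up searching).
Civilian working-age population = 154.90 + 41.08 = 195.98 million.
Unemployment rate = 10.46 / 154.90 = 6.75%.
Labor force participation rate = 154.90 / 195.98 = 79.04%.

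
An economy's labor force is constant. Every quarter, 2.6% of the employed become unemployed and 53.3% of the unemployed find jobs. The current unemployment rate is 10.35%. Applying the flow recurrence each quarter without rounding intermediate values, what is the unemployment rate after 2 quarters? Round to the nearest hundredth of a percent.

With a fixed labor force, u_{t+1} = u_t + s·(1−u_t) − f·u_t = u_t·(1−s−f) + s.
Here 1−s−f = 0.441 and s = 0.026.
u_1 = 0.103500 × 0.441 + 0.026 = 0.071643.
u_2 = 0.071643 × 0.441 + 0.026 = 0.057595.

Unemployment rate after two quarters ≈ 5.76%.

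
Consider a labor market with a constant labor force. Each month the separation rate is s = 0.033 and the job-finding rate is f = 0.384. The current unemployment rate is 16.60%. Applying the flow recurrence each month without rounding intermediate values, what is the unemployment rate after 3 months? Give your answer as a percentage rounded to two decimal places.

Unemployment rate after three months ≈ 9.63%.

With a fixed labor force, u_{t+1} = u_t + s·(1−u_t) − f·u_t = u_t·(1−s−f) + s.
Here 1−s−f = 0.583 and s = 0.033.
u_1 = 0.166000 × 0.583 + 0.033 = 0.129778.
u_2 = 0.129778 × 0.583 + 0.033 = 0.108661.
u_3 = 0.108661 × 0.583 + 0.033 = 0.096349.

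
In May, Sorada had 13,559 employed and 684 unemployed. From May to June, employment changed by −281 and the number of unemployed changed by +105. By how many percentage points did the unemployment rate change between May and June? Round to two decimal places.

The unemployment rate changed by +0.81 percentage points.

May: labor force = 13,559 + 684 = 14,243; u = 684/14,243 = 4.80%.
June: labor force = 13,278 + 789 = 14,067; u = 789/14,067 = 5.61%.
Change = 5.61% − 4.80% = +0.81 pp.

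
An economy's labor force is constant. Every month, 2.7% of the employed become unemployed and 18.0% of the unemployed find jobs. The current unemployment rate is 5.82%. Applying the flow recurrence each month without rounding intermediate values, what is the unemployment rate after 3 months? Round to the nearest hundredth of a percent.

Unemployment rate after three months ≈ 9.44%.

With a fixed labor force, u_{t+1} = u_t + s·(1−u_t) − f·u_t = u_t·(1−s−f) + s.
Here 1−s−f = 0.793 and s = 0.027.
u_1 = 0.058200 × 0.793 + 0.027 = 0.073153.
u_2 = 0.073153 × 0.793 + 0.027 = 0.085010.
u_3 = 0.085010 × 0.793 + 0.027 = 0.094413.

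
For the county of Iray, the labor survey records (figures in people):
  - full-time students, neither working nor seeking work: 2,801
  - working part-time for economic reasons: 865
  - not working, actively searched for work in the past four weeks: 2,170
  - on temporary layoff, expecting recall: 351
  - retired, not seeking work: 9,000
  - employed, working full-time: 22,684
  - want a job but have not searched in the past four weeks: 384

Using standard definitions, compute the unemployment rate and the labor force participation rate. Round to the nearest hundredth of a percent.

Employed = 865 + 22,684 = 23,549 (anyone who worked, including part-time for economic reasons, counts as employed).
Unemployed = 2,170 + 351 = 2,521 (jobless and actively searching, or on temporary layoff).
Labor force = 23,549 + 2,521 = 26,070.
Not in labor force = 2,801 + 9,000 + 384 = 12,185 (those not working and not actively searching are outside the labor force — including those who want a job but have given up searching).
Civilian working-age population = 26,070 + 12,185 = 38,255.
Unemployment rate = 2,521 / 26,070 = 9.67%.
Labor force participation rate = 26,070 / 38,255 = 68.15%.

Unemployment rate ≈ 9.67%; labor force participation rate ≈ 68.15%.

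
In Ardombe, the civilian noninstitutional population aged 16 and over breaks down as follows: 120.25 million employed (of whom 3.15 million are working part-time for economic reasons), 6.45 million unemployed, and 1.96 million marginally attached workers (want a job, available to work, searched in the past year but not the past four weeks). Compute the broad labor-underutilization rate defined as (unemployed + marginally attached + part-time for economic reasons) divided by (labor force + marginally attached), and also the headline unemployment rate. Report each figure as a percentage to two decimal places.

Labor force = 120.25 + 6.45 = 126.70 million.
Numerator = 6.45 + 1.96 + 3.15 = 11.56 million.
Denominator = 126.70 + 1.96 = 128.66 million.
Broad rate = 11.56 / 128.66 = 8.98%.
Headline unemployment rate = 6.45 / 126.70 = 5.09%.

Broad underutilization rate ≈ 8.98%; headline unemployment rate ≈ 5.09%.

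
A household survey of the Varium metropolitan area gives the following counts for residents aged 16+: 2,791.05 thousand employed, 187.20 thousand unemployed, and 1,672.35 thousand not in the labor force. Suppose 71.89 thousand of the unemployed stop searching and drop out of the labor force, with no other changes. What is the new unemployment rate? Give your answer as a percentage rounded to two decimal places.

New unemployment rate ≈ 3.97%.

Initially, labor force = 2,791.05 + 187.20 = 2,978.25 thousand, so u = 187.20/2,978.25 = 6.29%.
After the change, unemployed and labor force both fall by 71.89 → E = 2,791.05, U = 115.31, labor force = 2,906.36 thousand.
New unemployment rate = 115.31 / 2,906.36 = 3.97%.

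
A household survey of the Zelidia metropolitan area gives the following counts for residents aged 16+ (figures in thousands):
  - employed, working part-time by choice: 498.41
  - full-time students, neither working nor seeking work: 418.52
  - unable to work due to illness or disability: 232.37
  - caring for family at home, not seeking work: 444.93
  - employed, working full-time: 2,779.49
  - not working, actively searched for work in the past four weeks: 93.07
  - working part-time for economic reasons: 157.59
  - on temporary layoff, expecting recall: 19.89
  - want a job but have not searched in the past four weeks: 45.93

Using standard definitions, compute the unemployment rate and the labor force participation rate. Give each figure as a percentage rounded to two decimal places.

Employed = 498.41 + 2,779.49 + 157.59 = 3,435.49 thousand (anyone who worked, including part-time for economic reasons, counts as employed).
Unemployed = 93.07 + 19.89 = 112.96 thousand (jobless and actively searching, or on temporary layoff).
Labor force = 3,435.49 + 112.96 = 3,548.45 thousand.
Not in labor force = 418.52 + 232.37 + 444.93 + 45.93 = 1,141.75 thousand (those not working and not actively searching are outside the labor force — including those who want a job but have given up searching).
Civilian working-age population = 3,548.45 + 1,141.75 = 4,690.20 thousand.
Unemployment rate = 112.96 / 3,548.45 = 3.18%.
Labor force participation rate = 3,548.45 / 4,690.20 = 75.66%.

Unemployment rate ≈ 3.18%; labor force participation rate ≈ 75.66%.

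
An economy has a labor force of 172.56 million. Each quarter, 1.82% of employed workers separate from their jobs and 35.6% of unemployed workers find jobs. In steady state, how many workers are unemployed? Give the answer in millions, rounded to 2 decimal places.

About 8.39 million are unemployed in steady state.

Steady-state unemployment rate u* = s/(s+f) = 1.82/(1.82+35.6) = 0.048637.
Unemployed = u* × labor force = 0.048637 × 172.56 ≈ 8.39 million.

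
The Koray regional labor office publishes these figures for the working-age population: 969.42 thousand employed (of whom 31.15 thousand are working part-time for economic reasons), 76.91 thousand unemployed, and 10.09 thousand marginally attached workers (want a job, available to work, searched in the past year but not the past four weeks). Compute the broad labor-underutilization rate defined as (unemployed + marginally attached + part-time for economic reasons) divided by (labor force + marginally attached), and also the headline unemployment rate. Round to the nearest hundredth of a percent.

Labor force = 969.42 + 76.91 = 1,046.33 thousand.
Numerator = 76.91 + 10.09 + 31.15 = 118.15 thousand.
Denominator = 1,046.33 + 10.09 = 1,056.42 thousand.
Broad rate = 118.15 / 1,056.42 = 11.18%.
Headline unemployment rate = 76.91 / 1,046.33 = 7.35%.

Broad underutilization rate ≈ 11.18%; headline unemployment rate ≈ 7.35%.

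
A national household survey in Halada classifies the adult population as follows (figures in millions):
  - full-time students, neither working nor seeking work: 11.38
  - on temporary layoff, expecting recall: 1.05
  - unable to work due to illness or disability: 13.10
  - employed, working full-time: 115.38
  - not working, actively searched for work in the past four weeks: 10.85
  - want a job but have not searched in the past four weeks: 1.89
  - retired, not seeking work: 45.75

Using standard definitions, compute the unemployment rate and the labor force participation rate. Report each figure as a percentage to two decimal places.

Employed = 115.38 million.
Unemployed = 1.05 + 10.85 = 11.90 million (jobless and actively searching, or on temporary layoff).
Labor force = 115.38 + 11.90 = 127.28 million.
Not in labor force = 11.38 + 13.10 + 1.89 + 45.75 = 72.12 million (those not working and not actively searching are outside the labor force — including those who want a job but have given up searching).
Civilian working-age population = 127.28 + 72.12 = 199.40 million.
Unemployment rate = 11.90 / 127.28 = 9.35%.
Labor force participation rate = 127.28 / 199.40 = 63.83%.

Unemployment rate ≈ 9.35%; labor force participation rate ≈ 63.83%.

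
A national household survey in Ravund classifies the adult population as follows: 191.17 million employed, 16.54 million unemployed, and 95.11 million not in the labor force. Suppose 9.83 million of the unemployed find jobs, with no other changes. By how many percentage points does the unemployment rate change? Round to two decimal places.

The unemployment rate changes by −4.73 percentage points.

Initially, labor force = 191.17 + 16.54 = 207.71 million, so u = 16.54/207.71 = 7.96%.
After the change, unemployed falls and employed rises by 9.83; labor force unchanged → E = 201.00, U = 6.71, labor force = 207.71 million.
New unemployment rate = 6.71 / 207.71 = 3.23%.
Change = 3.23% − 7.96% = −4.73 percentage points.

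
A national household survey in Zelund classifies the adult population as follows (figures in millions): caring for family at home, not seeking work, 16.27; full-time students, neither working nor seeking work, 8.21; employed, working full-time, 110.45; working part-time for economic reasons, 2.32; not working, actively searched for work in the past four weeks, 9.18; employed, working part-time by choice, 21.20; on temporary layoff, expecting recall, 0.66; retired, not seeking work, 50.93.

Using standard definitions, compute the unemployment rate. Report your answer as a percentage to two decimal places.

Unemployment rate ≈ 6.84%.

Employed = 110.45 + 2.32 + 21.20 = 133.97 million (anyone who worked, including part-time for economic reasons, counts as employed).
Unemployed = 9.18 + 0.66 = 9.84 million (jobless and actively searching, or on temporary layoff).
Labor force = 133.97 + 9.84 = 143.81 million.
Unemployment rate = 9.84 / 143.81 = 6.84%.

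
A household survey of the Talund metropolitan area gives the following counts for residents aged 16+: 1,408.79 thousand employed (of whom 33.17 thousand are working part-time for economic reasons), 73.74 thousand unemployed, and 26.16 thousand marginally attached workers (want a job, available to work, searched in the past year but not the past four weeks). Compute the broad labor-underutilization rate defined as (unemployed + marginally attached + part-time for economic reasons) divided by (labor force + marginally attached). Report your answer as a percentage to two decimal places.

Broad underutilization rate ≈ 8.82%.

Labor force = 1,408.79 + 73.74 = 1,482.53 thousand.
Numerator = 73.74 + 26.16 + 33.17 = 133.07 thousand.
Denominator = 1,482.53 + 26.16 = 1,508.69 thousand.
Broad rate = 133.07 / 1,508.69 = 8.82%.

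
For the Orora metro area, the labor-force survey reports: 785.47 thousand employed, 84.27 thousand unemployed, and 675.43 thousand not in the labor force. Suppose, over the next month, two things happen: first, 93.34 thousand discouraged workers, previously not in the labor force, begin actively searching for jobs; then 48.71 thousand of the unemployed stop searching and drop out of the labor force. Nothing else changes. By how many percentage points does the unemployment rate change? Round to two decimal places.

The unemployment rate changes by +4.41 percentage points.

Initially, labor force = 785.47 + 84.27 = 869.74 thousand, so u = 84.27/869.74 = 9.69%.
After the first change, unemployed and labor force both rise by 93.34 → E = 785.47, U = 177.61, labor force = 963.08 thousand.
After the second change, unemployed and labor force both fall by 48.71 → E = 785.47, U = 128.90, labor force = 914.37 thousand.
New unemployment rate = 128.90 / 914.37 = 14.10%.
Change = 14.10% − 9.69% = +4.41 percentage points.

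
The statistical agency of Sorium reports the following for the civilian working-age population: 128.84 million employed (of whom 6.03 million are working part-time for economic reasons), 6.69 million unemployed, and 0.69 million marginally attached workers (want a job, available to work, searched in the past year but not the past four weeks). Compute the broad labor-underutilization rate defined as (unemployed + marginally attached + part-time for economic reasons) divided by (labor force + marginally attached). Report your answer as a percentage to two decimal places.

Broad underutilization rate ≈ 9.84%.

Labor force = 128.84 + 6.69 = 135.53 million.
Numerator = 6.69 + 0.69 + 6.03 = 13.41 million.
Denominator = 135.53 + 0.69 = 136.22 million.
Broad rate = 13.41 / 136.22 = 9.84%.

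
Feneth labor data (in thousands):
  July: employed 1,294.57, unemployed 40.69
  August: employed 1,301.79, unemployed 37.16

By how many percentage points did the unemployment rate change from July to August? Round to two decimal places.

July: labor force = 1,294.57 + 40.69 = 1,335.26; u = 40.69/1,335.26 = 3.05%.
August: labor force = 1,301.79 + 37.16 = 1,338.95; u = 37.16/1,338.95 = 2.78%.
Change = 2.78% − 3.05% = −0.27 pp.

The unemployment rate changed by −0.27 percentage points.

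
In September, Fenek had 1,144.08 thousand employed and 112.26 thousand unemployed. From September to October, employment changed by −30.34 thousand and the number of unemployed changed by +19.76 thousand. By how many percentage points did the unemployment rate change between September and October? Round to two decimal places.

The unemployment rate changed by +1.66 percentage points.

September: labor force = 1,144.08 + 112.26 = 1,256.34; u = 112.26/1,256.34 = 8.94%.
October: labor force = 1,113.74 + 132.02 = 1,245.76; u = 132.02/1,245.76 = 10.60%.
Change = 10.60% − 8.94% = +1.66 pp.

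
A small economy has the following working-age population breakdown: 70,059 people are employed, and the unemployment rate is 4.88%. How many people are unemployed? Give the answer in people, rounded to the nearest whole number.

About 3,594 are unemployed.

Let U be the number unemployed. The labor force is E + U, and U/(E+U) = 0.0488.
So U = 0.0488 × 70,059 / (1 − 0.0488) = 3418.88 / 0.9512 ≈ 3,594.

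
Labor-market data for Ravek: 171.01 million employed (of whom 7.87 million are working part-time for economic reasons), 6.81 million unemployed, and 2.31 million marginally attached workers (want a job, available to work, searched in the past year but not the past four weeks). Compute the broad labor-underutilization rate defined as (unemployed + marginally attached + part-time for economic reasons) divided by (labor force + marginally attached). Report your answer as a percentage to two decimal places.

Labor force = 171.01 + 6.81 = 177.82 million.
Numerator = 6.81 + 2.31 + 7.87 = 16.99 million.
Denominator = 177.82 + 2.31 = 180.13 million.
Broad rate = 16.99 / 180.13 = 9.43%.

Broad underutilization rate ≈ 9.43%.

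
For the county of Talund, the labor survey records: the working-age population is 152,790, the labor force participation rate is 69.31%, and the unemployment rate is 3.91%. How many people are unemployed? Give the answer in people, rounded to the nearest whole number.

About 4,141 are unemployed.

Labor force = 0.6931 × 152,790 = 105,899.
Unemployed = 0.0391 × 105,899 ≈ 4,141.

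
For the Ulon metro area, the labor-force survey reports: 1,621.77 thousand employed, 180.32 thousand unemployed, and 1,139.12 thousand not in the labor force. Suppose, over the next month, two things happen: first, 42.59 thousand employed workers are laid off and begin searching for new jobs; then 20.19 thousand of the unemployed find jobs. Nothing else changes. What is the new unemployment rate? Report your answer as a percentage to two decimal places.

Initially, labor force = 1,621.77 + 180.32 = 1,802.09 thousand, so u = 180.32/1,802.09 = 10.01%.
After the first change, employed falls and unemployed rises by 42.59; labor force unchanged → E = 1,579.18, U = 222.91, labor force = 1,802.09 thousand.
After the second change, unemployed falls and employed rises by 20.19; labor force unchanged → E = 1,599.37, U = 202.72, labor force = 1,802.09 thousand.
New unemployment rate = 202.72 / 1,802.09 = 11.25%.

New unemployment rate ≈ 11.25%.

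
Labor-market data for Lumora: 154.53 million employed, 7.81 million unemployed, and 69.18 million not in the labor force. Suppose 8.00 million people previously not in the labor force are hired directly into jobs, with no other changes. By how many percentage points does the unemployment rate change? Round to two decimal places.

The unemployment rate changes by −0.23 percentage points.

Initially, labor force = 154.53 + 7.81 = 162.34 million, so u = 7.81/162.34 = 4.81%.
After the change, employed and labor force both rise by 8.00; unemployed unchanged → E = 162.53, U = 7.81, labor force = 170.34 million.
New unemployment rate = 7.81 / 170.34 = 4.58%.
Change = 4.58% − 4.81% = −0.23 percentage points.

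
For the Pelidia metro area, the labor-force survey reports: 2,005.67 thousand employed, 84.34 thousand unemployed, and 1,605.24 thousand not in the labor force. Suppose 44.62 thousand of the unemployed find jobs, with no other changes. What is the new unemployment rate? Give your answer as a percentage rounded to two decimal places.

New unemployment rate ≈ 1.90%.

Initially, labor force = 2,005.67 + 84.34 = 2,090.01 thousand, so u = 84.34/2,090.01 = 4.04%.
After the change, unemployed falls and employed rises by 44.62; labor force unchanged → E = 2,050.29, U = 39.72, labor force = 2,090.01 thousand.
New unemployment rate = 39.72 / 2,090.01 = 1.90%.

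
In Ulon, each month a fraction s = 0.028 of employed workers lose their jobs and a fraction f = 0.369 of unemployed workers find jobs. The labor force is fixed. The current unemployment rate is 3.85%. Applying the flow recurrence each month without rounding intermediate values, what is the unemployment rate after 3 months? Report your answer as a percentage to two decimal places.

Unemployment rate after three months ≈ 6.35%.

With a fixed labor force, u_{t+1} = u_t + s·(1−u_t) − f·u_t = u_t·(1−s−f) + s.
Here 1−s−f = 0.603 and s = 0.028.
u_1 = 0.038500 × 0.603 + 0.028 = 0.051215.
u_2 = 0.051215 × 0.603 + 0.028 = 0.058883.
u_3 = 0.058883 × 0.603 + 0.028 = 0.063506.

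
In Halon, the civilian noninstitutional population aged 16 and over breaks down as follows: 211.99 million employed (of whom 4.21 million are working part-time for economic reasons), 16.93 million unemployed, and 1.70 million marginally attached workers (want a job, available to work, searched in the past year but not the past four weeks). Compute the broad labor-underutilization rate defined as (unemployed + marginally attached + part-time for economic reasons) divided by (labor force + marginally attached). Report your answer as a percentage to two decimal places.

Broad underutilization rate ≈ 9.90%.

Labor force = 211.99 + 16.93 = 228.92 million.
Numerator = 16.93 + 1.70 + 4.21 = 22.84 million.
Denominator = 228.92 + 1.70 = 230.62 million.
Broad rate = 22.84 / 230.62 = 9.90%.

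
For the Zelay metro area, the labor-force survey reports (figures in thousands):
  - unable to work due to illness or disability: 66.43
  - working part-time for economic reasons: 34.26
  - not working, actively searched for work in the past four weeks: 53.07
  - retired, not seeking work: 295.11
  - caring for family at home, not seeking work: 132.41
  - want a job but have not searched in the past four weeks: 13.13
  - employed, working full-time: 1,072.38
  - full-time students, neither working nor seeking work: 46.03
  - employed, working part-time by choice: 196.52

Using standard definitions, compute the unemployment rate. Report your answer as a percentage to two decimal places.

Unemployment rate ≈ 3.91%.

Employed = 34.26 + 1,072.38 + 196.52 = 1,303.16 thousand (anyone who worked, including part-time for economic reasons, counts as employed).
Unemployed = 53.07 thousand.
Labor force = 1,303.16 + 53.07 = 1,356.23 thousand.
Unemployment rate = 53.07 / 1,356.23 = 3.91%.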